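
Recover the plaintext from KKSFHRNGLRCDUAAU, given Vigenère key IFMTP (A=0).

Repeat the key across the ciphertext: IFMTPIFMTPIFMTPI
K(10)−I(8): 2 → C
K(10)−F(5): 5 → F
S(18)−M(12): 6 → G
F(5)−T(19): -14≡12 → M
H(7)−P(15): -8≡18 → S
R(17)−I(8): 9 → J
N(13)−F(5): 8 → I
G(6)−M(12): -6≡20 → U
L(11)−T(19): -8≡18 → S
R(17)−P(15): 2 → C
C(2)−I(8): -6≡20 → U
D(3)−F(5): -2≡24 → Y
U(20)−M(12): 8 → I
A(0)−T(19): -19≡7 → H
A(0)−P(15): -15≡11 → L
U(20)−I(8): 12 → M

CFGMSJIUSCUYIHLM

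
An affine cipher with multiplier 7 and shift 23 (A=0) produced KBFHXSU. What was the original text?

NIQUADH

The inverse of 7 mod 26 is 15, since 7·15=105≡1. Apply D(y)=15·(y−23) mod 26:
K(10): 15·(10−23)=-195≡13 → N
B(1): 15·(1−23)=-330≡8 → I
F(5): 15·(5−23)=-270≡16 → Q
H(7): 15·(7−23)=-240≡20 → U
X(23): 15·(23−23)=0 → A
S(18): 15·(18−23)=-75≡3 → D
U(20): 15·(20−23)=-45≡7 → H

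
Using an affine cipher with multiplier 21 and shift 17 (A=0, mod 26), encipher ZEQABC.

Z(25): 21·25+17=542≡22 → W
E(4): 21·4+17=101≡23 → X
Q(16): 21·16+17=353≡15 → P
A(0): 21·0+17=17 → R
B(1): 21·1+17=38≡12 → M
C(2): 21·2+17=59≡7 → H

WXPRMH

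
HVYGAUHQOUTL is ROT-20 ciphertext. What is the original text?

H(7): 7−20=-13≡13 → N
V(21): 21−20=1 → B
Y(24): 24−20=4 → E
G(6): 6−20=-14≡12 → M
A(0): 0−20=-20≡6 → G
U(20): 20−20=0 → A
H(7): 7−20=-13≡13 → N
Q(16): 16−20=-4≡22 → W
O(14): 14−20=-6≡20 → U
U(20): 20−20=0 → A
T(19): 19−20=-1≡25 → Z
L(11): 11−20=-9≡17 → R

NBEMGANWUAZR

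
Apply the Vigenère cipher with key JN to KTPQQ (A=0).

TGYDZ

Repeat the key across the message: JNJNJ
K(10)+J(9): 19 → T
T(19)+N(13): 32≡6 → G
P(15)+J(9): 24 → Y
Q(16)+N(13): 29≡3 → D
Q(16)+J(9): 25 → Z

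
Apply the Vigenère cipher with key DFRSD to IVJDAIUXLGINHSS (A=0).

Repeat the key across the message: DFRSDDFRSDDFRSD
I(8)+D(3): 11 → L
V(21)+F(5): 26≡0 → A
J(9)+R(17): 26≡0 → A
D(3)+S(18): 21 → V
A(0)+D(3): 3 → D
I(8)+D(3): 11 → L
U(20)+F(5): 25 → Z
X(23)+R(17): 40≡14 → O
L(11)+S(18): 29≡3 → D
G(6)+D(3): 9 → J
I(8)+D(3): 11 → L
N(13)+F(5): 18 → S
H(7)+R(17): 24 → Y
S(18)+S(18): 36≡10 → K
S(18)+D(3): 21 → V

LAAVDLZODJLSYKV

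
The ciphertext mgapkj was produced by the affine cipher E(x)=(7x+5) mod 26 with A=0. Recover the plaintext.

The inverse of 7 mod 26 is 15, since 7·15=105≡1. Apply D(y)=15·(y−5) mod 26:
m(12): 15·(12−5)=105≡1 → b
g(6): 15·(6−5)=15 → p
a(0): 15·(0−5)=-75≡3 → d
p(15): 15·(15−5)=150≡20 → u
k(10): 15·(10−5)=75≡23 → x
j(9): 15·(9−5)=60≡8 → i

bpduxi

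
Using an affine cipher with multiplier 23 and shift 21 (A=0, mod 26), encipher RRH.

WWA

R(17): 23·17+21=412≡22 → W
R(17): 23·17+21=412≡22 → W
H(7): 23·7+21=182≡0 → A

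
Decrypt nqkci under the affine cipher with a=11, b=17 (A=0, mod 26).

The inverse of 11 mod 26 is 19, since 11·19=209≡1. Apply D(y)=19·(y−17) mod 26:
n(13): 19·(13−17)=-76≡2 → c
q(16): 19·(16−17)=-19≡7 → h
k(10): 19·(10−17)=-133≡23 → x
c(2): 19·(2−17)=-285≡1 → b
i(8): 19·(8−17)=-171≡11 → l

chxbl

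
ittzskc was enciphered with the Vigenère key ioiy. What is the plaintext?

Repeat the key across the ciphertext: ioiyioi
i(8)−i(8): 0 → a
t(19)−o(14): 5 → f
t(19)−i(8): 11 → l
z(25)−y(24): 1 → b
s(18)−i(8): 10 → k
k(10)−o(14): -4≡22 → w
c(2)−i(8): -6≡20 → u

aflbkwu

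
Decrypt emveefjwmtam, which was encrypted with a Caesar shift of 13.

rzirrswjzgnz

e(4): 4−13=-9≡17 → r
m(12): 12−13=-1≡25 → z
v(21): 21−13=8 → i
e(4): 4−13=-9≡17 → r
e(4): 4−13=-9≡17 → r
f(5): 5−13=-8≡18 → s
j(9): 9−13=-4≡22 → w
w(22): 22−13=9 → j
m(12): 12−13=-1≡25 → z
t(19): 19−13=6 → g
a(0): 0−13=-13≡13 → n
m(12): 12−13=-1≡25 → z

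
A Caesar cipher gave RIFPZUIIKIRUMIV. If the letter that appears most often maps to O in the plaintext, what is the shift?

The most frequent ciphertext letter is I (appears 5 times).
I is position 8; O is position 14.
Shift = -6≡20.

20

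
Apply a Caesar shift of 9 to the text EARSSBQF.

NJABBKZO

E(4): 4+9=13 → N
A(0): 0+9=9 → J
R(17): 17+9=26≡0 → A
S(18): 18+9=27≡1 → B
S(18): 18+9=27≡1 → B
B(1): 1+9=10 → K
Q(16): 16+9=25 → Z
F(5): 5+9=14 → O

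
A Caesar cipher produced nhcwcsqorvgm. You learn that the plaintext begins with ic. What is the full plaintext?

From the crib: n(13)−i(8)=5, so the shift is 5.
Subtract 5 from each ciphertext letter:
n(13): 13−5=8 → i
h(7): 7−5=2 → c
c(2): 2−5=-3≡23 → x
w(22): 22−5=17 → r
c(2): 2−5=-3≡23 → x
s(18): 18−5=13 → n
q(16): 16−5=11 → l
o(14): 14−5=9 → j
r(17): 17−5=12 → m
v(21): 21−5=16 → q
g(6): 6−5=1 → b
m(12): 12−5=7 → h

icxrxnljmqbh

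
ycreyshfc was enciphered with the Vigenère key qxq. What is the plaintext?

Repeat the key across the ciphertext: qxqqxqqxq
y(24)−q(16): 8 → i
c(2)−x(23): -21≡5 → f
r(17)−q(16): 1 → b
e(4)−q(16): -12≡14 → o
y(24)−x(23): 1 → b
s(18)−q(16): 2 → c
h(7)−q(16): -9≡17 → r
f(5)−x(23): -18≡8 → i
c(2)−q(16): -14≡12 → m

ifbobcrim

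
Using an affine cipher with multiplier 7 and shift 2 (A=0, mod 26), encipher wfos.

w(22): 7·22+2=156≡0 → a
f(5): 7·5+2=37≡11 → l
o(14): 7·14+2=100≡22 → w
s(18): 7·18+2=128≡24 → y

alwy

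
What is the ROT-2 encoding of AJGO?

A(0): 0+2=2 → C
J(9): 9+2=11 → L
G(6): 6+2=8 → I
O(14): 14+2=16 → Q

CLIQ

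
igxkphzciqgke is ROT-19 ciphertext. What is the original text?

i(8): 8−19=-11≡15 → p
g(6): 6−19=-13≡13 → n
x(23): 23−19=4 → e
k(10): 10−19=-9≡17 → r
p(15): 15−19=-4≡22 → w
h(7): 7−19=-12≡14 → o
z(25): 25−19=6 → g
c(2): 2−19=-17≡9 → j
i(8): 8−19=-11≡15 → p
q(16): 16−19=-3≡23 → x
g(6): 6−19=-13≡13 → n
k(10): 10−19=-9≡17 → r
e(4): 4−19=-15≡11 → l

pnerwogjpxnrl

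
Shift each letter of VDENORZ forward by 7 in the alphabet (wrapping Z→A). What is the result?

V(21): 21+7=28≡2 → C
D(3): 3+7=10 → K
E(4): 4+7=11 → L
N(13): 13+7=20 → U
O(14): 14+7=21 → V
R(17): 17+7=24 → Y
Z(25): 25+7=32≡6 → G

CKLUVYG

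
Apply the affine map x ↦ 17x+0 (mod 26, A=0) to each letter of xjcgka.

x(23): 17·23+0=391≡1 → b
j(9): 17·9+0=153≡23 → x
c(2): 17·2+0=34≡8 → i
g(6): 17·6+0=102≡24 → y
k(10): 17·10+0=170≡14 → o
a(0): 17·0+0=0 → a

bxiyoa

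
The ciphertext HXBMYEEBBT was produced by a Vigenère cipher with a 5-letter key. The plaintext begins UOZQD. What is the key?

NJCWV

Subtract each crib letter from the matching ciphertext letter (mod 26):
H(7)−U(20)=-13≡13 → N
X(23)−O(14)=9 → J
B(1)−Z(25)=-24≡2 → C
M(12)−Q(16)=-4≡22 → W
Y(24)−D(3)=21 → V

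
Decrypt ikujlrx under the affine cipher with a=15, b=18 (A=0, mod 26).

iwopdtj

The inverse of 15 mod 26 is 7, since 15·7=105≡1. Apply D(y)=7·(y−18) mod 26:
i(8): 7·(8−18)=-70≡8 → i
k(10): 7·(10−18)=-56≡22 → w
u(20): 7·(20−18)=14 → o
j(9): 7·(9−18)=-63≡15 → p
l(11): 7·(11−18)=-49≡3 → d
r(17): 7·(17−18)=-7≡19 → t
x(23): 7·(23−18)=35≡9 → j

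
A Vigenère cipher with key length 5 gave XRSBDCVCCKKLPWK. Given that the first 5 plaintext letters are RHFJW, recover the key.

GKNSH

Subtract each crib letter from the matching ciphertext letter (mod 26):
X(23)−R(17)=6 → G
R(17)−H(7)=10 → K
S(18)−F(5)=13 → N
B(1)−J(9)=-8≡18 → S
D(3)−W(22)=-19≡7 → H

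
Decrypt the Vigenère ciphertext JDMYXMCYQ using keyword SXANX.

RGMLAUFYD

Repeat the key across the ciphertext: SXANXSXAN
J(9)−S(18): -9≡17 → R
D(3)−X(23): -20≡6 → G
M(12)−A(0): 12 → M
Y(24)−N(13): 11 → L
X(23)−X(23): 0 → A
M(12)−S(18): -6≡20 → U
C(2)−X(23): -21≡5 → F
Y(24)−A(0): 24 → Y
Q(16)−N(13): 3 → D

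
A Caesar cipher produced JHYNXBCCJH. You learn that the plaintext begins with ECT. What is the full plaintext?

From the crib: J(9)−E(4)=5, so the shift is 5.
Subtract 5 from each ciphertext letter:
J(9): 9−5=4 → E
H(7): 7−5=2 → C
Y(24): 24−5=19 → T
N(13): 13−5=8 → I
X(23): 23−5=18 → S
B(1): 1−5=-4≡22 → W
C(2): 2−5=-3≡23 → X
C(2): 2−5=-3≡23 → X
J(9): 9−5=4 → E
H(7): 7−5=2 → C

ECTISWXXEC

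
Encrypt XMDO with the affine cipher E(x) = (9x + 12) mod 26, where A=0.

X(23): 9·23+12=219≡11 → L
M(12): 9·12+12=120≡16 → Q
D(3): 9·3+12=39≡13 → N
O(14): 9·14+12=138≡8 → I

LQNI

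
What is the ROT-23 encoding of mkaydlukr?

jhxvairho

m(12): 12+23=35≡9 → j
k(10): 10+23=33≡7 → h
a(0): 0+23=23 → x
y(24): 24+23=47≡21 → v
d(3): 3+23=26≡0 → a
l(11): 11+23=34≡8 → i
u(20): 20+23=43≡17 → r
k(10): 10+23=33≡7 → h
r(17): 17+23=40≡14 → o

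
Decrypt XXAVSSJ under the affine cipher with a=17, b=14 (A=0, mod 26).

ZZQFOOP

The inverse of 17 mod 26 is 23, since 17·23=391≡1. Apply D(y)=23·(y−14) mod 26:
X(23): 23·(23−14)=207≡25 → Z
X(23): 23·(23−14)=207≡25 → Z
A(0): 23·(0−14)=-322≡16 → Q
V(21): 23·(21−14)=161≡5 → F
S(18): 23·(18−14)=92≡14 → O
S(18): 23·(18−14)=92≡14 → O
J(9): 23·(9−14)=-115≡15 → P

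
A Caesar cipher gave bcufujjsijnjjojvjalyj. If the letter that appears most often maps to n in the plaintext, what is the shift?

The most frequent ciphertext letter is j (appears 8 times).
j is position 9; n is position 13.
Shift = -4≡22.

22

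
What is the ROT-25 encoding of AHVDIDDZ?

A(0): 0+25=25 → Z
H(7): 7+25=32≡6 → G
V(21): 21+25=46≡20 → U
D(3): 3+25=28≡2 → C
I(8): 8+25=33≡7 → H
D(3): 3+25=28≡2 → C
D(3): 3+25=28≡2 → C
Z(25): 25+25=50≡24 → Y

ZGUCHCCY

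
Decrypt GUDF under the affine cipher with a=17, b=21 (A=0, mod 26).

TDCW

The inverse of 17 mod 26 is 23, since 17·23=391≡1. Apply D(y)=23·(y−21) mod 26:
G(6): 23·(6−21)=-345≡19 → T
U(20): 23·(20−21)=-23≡3 → D
D(3): 23·(3−21)=-414≡2 → C
F(5): 23·(5−21)=-368≡22 → W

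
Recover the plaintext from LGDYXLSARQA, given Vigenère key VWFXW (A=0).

Repeat the key across the ciphertext: VWFXWVWFXWV
L(11)−V(21): -10≡16 → Q
G(6)−W(22): -16≡10 → K
D(3)−F(5): -2≡24 → Y
Y(24)−X(23): 1 → B
X(23)−W(22): 1 → B
L(11)−V(21): -10≡16 → Q
S(18)−W(22): -4≡22 → W
A(0)−F(5): -5≡21 → V
R(17)−X(23): -6≡20 → U
Q(16)−W(22): -6≡20 → U
A(0)−V(21): -21≡5 → F

QKYBBQWVUUF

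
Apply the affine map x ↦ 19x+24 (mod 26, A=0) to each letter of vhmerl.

v(21): 19·21+24=423≡7 → h
h(7): 19·7+24=157≡1 → b
m(12): 19·12+24=252≡18 → s
e(4): 19·4+24=100≡22 → w
r(17): 19·17+24=347≡9 → j
l(11): 19·11+24=233≡25 → z

hbswjz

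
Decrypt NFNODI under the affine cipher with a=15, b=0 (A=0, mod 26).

The inverse of 15 mod 26 is 7, since 15·7=105≡1. Apply D(y)=7·(y−0) mod 26:
N(13): 7·(13−0)=91≡13 → N
F(5): 7·(5−0)=35≡9 → J
N(13): 7·(13−0)=91≡13 → N
O(14): 7·(14−0)=98≡20 → U
D(3): 7·(3−0)=21 → V
I(8): 7·(8−0)=56≡4 → E

NJNUVE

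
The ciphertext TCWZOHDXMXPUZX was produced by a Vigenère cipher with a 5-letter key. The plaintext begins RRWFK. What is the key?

CLAUE

Subtract each crib letter from the matching ciphertext letter (mod 26):
T(19)−R(17)=2 → C
C(2)−R(17)=-15≡11 → L
W(22)−W(22)=0 → A
Z(25)−F(5)=20 → U
O(14)−K(10)=4 → E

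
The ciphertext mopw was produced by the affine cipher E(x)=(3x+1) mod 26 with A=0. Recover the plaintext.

vnwh

The inverse of 3 mod 26 is 9, since 3·9=27≡1. Apply D(y)=9·(y−1) mod 26:
m(12): 9·(12−1)=99≡21 → v
o(14): 9·(14−1)=117≡13 → n
p(15): 9·(15−1)=126≡22 → w
w(22): 9·(22−1)=189≡7 → h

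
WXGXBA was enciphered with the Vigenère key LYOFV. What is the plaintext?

LZSSGP

Repeat the key across the ciphertext: LYOFVL
W(22)−L(11): 11 → L
X(23)−Y(24): -1≡25 → Z
G(6)−O(14): -8≡18 → S
X(23)−F(5): 18 → S
B(1)−V(21): -20≡6 → G
A(0)−L(11): -11≡15 → P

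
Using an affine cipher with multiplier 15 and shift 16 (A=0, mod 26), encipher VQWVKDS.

V(21): 15·21+16=331≡19 → T
Q(16): 15·16+16=256≡22 → W
W(22): 15·22+16=346≡8 → I
V(21): 15·21+16=331≡19 → T
K(10): 15·10+16=166≡10 → K
D(3): 15·3+16=61≡9 → J
S(18): 15·18+16=286≡0 → A

TWITKJA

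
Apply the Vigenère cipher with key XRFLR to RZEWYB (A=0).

OQJHPY

Repeat the key across the message: XRFLRX
R(17)+X(23): 40≡14 → O
Z(25)+R(17): 42≡16 → Q
E(4)+F(5): 9 → J
W(22)+L(11): 33≡7 → H
Y(24)+R(17): 41≡15 → P
B(1)+X(23): 24 → Y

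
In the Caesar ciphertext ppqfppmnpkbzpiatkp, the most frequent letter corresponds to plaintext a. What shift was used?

The most frequent ciphertext letter is p (appears 7 times).
p is position 15; a is position 0.
Shift = 15.

15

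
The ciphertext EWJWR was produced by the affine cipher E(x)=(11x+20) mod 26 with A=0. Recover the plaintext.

IMZMV

The inverse of 11 mod 26 is 19, since 11·19=209≡1. Apply D(y)=19·(y−20) mod 26:
E(4): 19·(4−20)=-304≡8 → I
W(22): 19·(22−20)=38≡12 → M
J(9): 19·(9−20)=-209≡25 → Z
W(22): 19·(22−20)=38≡12 → M
R(17): 19·(17−20)=-57≡21 → V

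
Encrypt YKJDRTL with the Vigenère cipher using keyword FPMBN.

Repeat the key across the message: FPMBNFP
Y(24)+F(5): 29≡3 → D
K(10)+P(15): 25 → Z
J(9)+M(12): 21 → V
D(3)+B(1): 4 → E
R(17)+N(13): 30≡4 → E
T(19)+F(5): 24 → Y
L(11)+P(15): 26≡0 → A

DZVEEYA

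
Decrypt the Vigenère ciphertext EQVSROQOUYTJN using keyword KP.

Repeat the key across the ciphertext: KPKPKPKPKPKPK
E(4)−K(10): -6≡20 → U
Q(16)−P(15): 1 → B
V(21)−K(10): 11 → L
S(18)−P(15): 3 → D
R(17)−K(10): 7 → H
O(14)−P(15): -1≡25 → Z
Q(16)−K(10): 6 → G
O(14)−P(15): -1≡25 → Z
U(20)−K(10): 10 → K
Y(24)−P(15): 9 → J
T(19)−K(10): 9 → J
J(9)−P(15): -6≡20 → U
N(13)−K(10): 3 → D

UBLDHZGZKJJUD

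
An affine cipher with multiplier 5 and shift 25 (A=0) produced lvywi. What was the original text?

sufph

The inverse of 5 mod 26 is 21, since 5·21=105≡1. Apply D(y)=21·(y−25) mod 26:
l(11): 21·(11−25)=-294≡18 → s
v(21): 21·(21−25)=-84≡20 → u
y(24): 21·(24−25)=-21≡5 → f
w(22): 21·(22−25)=-63≡15 → p
i(8): 21·(8−25)=-357≡7 → h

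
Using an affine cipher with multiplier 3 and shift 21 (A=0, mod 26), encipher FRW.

KUJ

F(5): 3·5+21=36≡10 → K
R(17): 3·17+21=72≡20 → U
W(22): 3·22+21=87≡9 → J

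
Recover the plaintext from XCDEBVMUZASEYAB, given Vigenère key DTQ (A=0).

UJNBIFJBJXZOVHL

Repeat the key across the ciphertext: DTQDTQDTQDTQDTQ
X(23)−D(3): 20 → U
C(2)−T(19): -17≡9 → J
D(3)−Q(16): -13≡13 → N
E(4)−D(3): 1 → B
B(1)−T(19): -18≡8 → I
V(21)−Q(16): 5 → F
M(12)−D(3): 9 → J
U(20)−T(19): 1 → B
Z(25)−Q(16): 9 → J
A(0)−D(3): -3≡23 → X
S(18)−T(19): -1≡25 → Z
E(4)−Q(16): -12≡14 → O
Y(24)−D(3): 21 → V
A(0)−T(19): -19≡7 → H
B(1)−Q(16): -15≡11 → L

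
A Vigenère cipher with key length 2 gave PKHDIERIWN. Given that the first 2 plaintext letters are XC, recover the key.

Subtract each crib letter from the matching ciphertext letter (mod 26):
P(15)−X(23)=-8≡18 → S
K(10)−C(2)=8 → I

SI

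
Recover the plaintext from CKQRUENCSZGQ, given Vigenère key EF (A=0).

Repeat the key across the ciphertext: EFEFEFEFEFEF
C(2)−E(4): -2≡24 → Y
K(10)−F(5): 5 → F
Q(16)−E(4): 12 → M
R(17)−F(5): 12 → M
U(20)−E(4): 16 → Q
E(4)−F(5): -1≡25 → Z
N(13)−E(4): 9 → J
C(2)−F(5): -3≡23 → X
S(18)−E(4): 14 → O
Z(25)−F(5): 20 → U
G(6)−E(4): 2 → C
Q(16)−F(5): 11 → L

YFMMQZJXOUCL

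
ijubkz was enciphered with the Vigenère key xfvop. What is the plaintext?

Repeat the key across the ciphertext: xfvopx
i(8)−x(23): -15≡11 → l
j(9)−f(5): 4 → e
u(20)−v(21): -1≡25 → z
b(1)−o(14): -13≡13 → n
k(10)−p(15): -5≡21 → v
z(25)−x(23): 2 → c

leznvc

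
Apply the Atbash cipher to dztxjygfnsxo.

d(3) → w(22)
z(25) → a(0)
t(19) → g(6)
x(23) → c(2)
j(9) → q(16)
y(24) → b(1)
g(6) → t(19)
f(5) → u(20)
n(13) → m(12)
s(18) → h(7)
x(23) → c(2)
o(14) → l(11)

wagcqbtumhcl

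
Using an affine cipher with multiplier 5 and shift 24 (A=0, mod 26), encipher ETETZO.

SPSPTQ

E(4): 5·4+24=44≡18 → S
T(19): 5·19+24=119≡15 → P
E(4): 5·4+24=44≡18 → S
T(19): 5·19+24=119≡15 → P
Z(25): 5·25+24=149≡19 → T
O(14): 5·14+24=94≡16 → Q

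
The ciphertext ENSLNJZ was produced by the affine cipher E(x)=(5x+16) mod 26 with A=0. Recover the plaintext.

IPQZPJH

The inverse of 5 mod 26 is 21, since 5·21=105≡1. Apply D(y)=21·(y−16) mod 26:
E(4): 21·(4−16)=-252≡8 → I
N(13): 21·(13−16)=-63≡15 → P
S(18): 21·(18−16)=42≡16 → Q
L(11): 21·(11−16)=-105≡25 → Z
N(13): 21·(13−16)=-63≡15 → P
J(9): 21·(9−16)=-147≡9 → J
Z(25): 21·(25−16)=189≡7 → H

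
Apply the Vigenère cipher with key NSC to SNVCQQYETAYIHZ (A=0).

Repeat the key across the message: NSCNSCNSCNSCNS
S(18)+N(13): 31≡5 → F
N(13)+S(18): 31≡5 → F
V(21)+C(2): 23 → X
C(2)+N(13): 15 → P
Q(16)+S(18): 34≡8 → I
Q(16)+C(2): 18 → S
Y(24)+N(13): 37≡11 → L
E(4)+S(18): 22 → W
T(19)+C(2): 21 → V
A(0)+N(13): 13 → N
Y(24)+S(18): 42≡16 → Q
I(8)+C(2): 10 → K
H(7)+N(13): 20 → U
Z(25)+S(18): 43≡17 → R

FFXPISLWVNQKUR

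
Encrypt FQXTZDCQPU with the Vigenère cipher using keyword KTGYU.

Repeat the key across the message: KTGYUKTGYU
F(5)+K(10): 15 → P
Q(16)+T(19): 35≡9 → J
X(23)+G(6): 29≡3 → D
T(19)+Y(24): 43≡17 → R
Z(25)+U(20): 45≡19 → T
D(3)+K(10): 13 → N
C(2)+T(19): 21 → V
Q(16)+G(6): 22 → W
P(15)+Y(24): 39≡13 → N
U(20)+U(20): 40≡14 → O

PJDRTNVWNO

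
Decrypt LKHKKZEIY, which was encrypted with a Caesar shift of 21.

QPMPPEJND

L(11): 11−21=-10≡16 → Q
K(10): 10−21=-11≡15 → P
H(7): 7−21=-14≡12 → M
K(10): 10−21=-11≡15 → P
K(10): 10−21=-11≡15 → P
Z(25): 25−21=4 → E
E(4): 4−21=-17≡9 → J
I(8): 8−21=-13≡13 → N
Y(24): 24−21=3 → D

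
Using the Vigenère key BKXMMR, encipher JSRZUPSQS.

Repeat the key across the message: BKXMMRBKX
J(9)+B(1): 10 → K
S(18)+K(10): 28≡2 → C
R(17)+X(23): 40≡14 → O
Z(25)+M(12): 37≡11 → L
U(20)+M(12): 32≡6 → G
P(15)+R(17): 32≡6 → G
S(18)+B(1): 19 → T
Q(16)+K(10): 26≡0 → A
S(18)+X(23): 41≡15 → P

KCOLGGTAP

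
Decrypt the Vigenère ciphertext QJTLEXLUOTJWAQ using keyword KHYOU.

GCVXKNEWAZZPCC

Repeat the key across the ciphertext: KHYOUKHYOUKHYO
Q(16)−K(10): 6 → G
J(9)−H(7): 2 → C
T(19)−Y(24): -5≡21 → V
L(11)−O(14): -3≡23 → X
E(4)−U(20): -16≡10 → K
X(23)−K(10): 13 → N
L(11)−H(7): 4 → E
U(20)−Y(24): -4≡22 → W
O(14)−O(14): 0 → A
T(19)−U(20): -1≡25 → Z
J(9)−K(10): -1≡25 → Z
W(22)−H(7): 15 → P
A(0)−Y(24): -24≡2 → C
Q(16)−O(14): 2 → C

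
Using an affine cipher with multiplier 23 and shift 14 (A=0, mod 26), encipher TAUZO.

JOGRY

T(19): 23·19+14=451≡9 → J
A(0): 23·0+14=14 → O
U(20): 23·20+14=474≡6 → G
Z(25): 23·25+14=589≡17 → R
O(14): 23·14+14=336≡24 → Y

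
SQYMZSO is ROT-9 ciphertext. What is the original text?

JHPDQJF

S(18): 18−9=9 → J
Q(16): 16−9=7 → H
Y(24): 24−9=15 → P
M(12): 12−9=3 → D
Z(25): 25−9=16 → Q
S(18): 18−9=9 → J
O(14): 14−9=5 → F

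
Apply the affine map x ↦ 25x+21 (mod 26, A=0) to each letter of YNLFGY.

Y(24): 25·24+21=621≡23 → X
N(13): 25·13+21=346≡8 → I
L(11): 25·11+21=296≡10 → K
F(5): 25·5+21=146≡16 → Q
G(6): 25·6+21=171≡15 → P
Y(24): 25·24+21=621≡23 → X

XIKQPX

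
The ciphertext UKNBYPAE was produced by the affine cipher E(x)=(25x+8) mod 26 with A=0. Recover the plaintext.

The inverse of 25 mod 26 is 25, since 25·25=625≡1. Apply D(y)=25·(y−8) mod 26:
U(20): 25·(20−8)=300≡14 → O
K(10): 25·(10−8)=50≡24 → Y
N(13): 25·(13−8)=125≡21 → V
B(1): 25·(1−8)=-175≡7 → H
Y(24): 25·(24−8)=400≡10 → K
P(15): 25·(15−8)=175≡19 → T
A(0): 25·(0−8)=-200≡8 → I
E(4): 25·(4−8)=-100≡4 → E

OYVHKTIE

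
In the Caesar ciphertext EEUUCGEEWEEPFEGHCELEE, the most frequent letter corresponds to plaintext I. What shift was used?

22

The most frequent ciphertext letter is E (appears 10 times).
E is position 4; I is position 8.
Shift = -4≡22.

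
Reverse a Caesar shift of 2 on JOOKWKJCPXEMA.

J(9): 9−2=7 → H
O(14): 14−2=12 → M
O(14): 14−2=12 → M
K(10): 10−2=8 → I
W(22): 22−2=20 → U
K(10): 10−2=8 → I
J(9): 9−2=7 → H
C(2): 2−2=0 → A
P(15): 15−2=13 → N
X(23): 23−2=21 → V
E(4): 4−2=2 → C
M(12): 12−2=10 → K
A(0): 0−2=-2≡24 → Y

HMMIUIHANVCKY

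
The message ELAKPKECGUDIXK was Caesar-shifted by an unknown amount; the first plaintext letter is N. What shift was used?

From the crib: E(4)−N(13)=-9≡17, so the shift is 17.

17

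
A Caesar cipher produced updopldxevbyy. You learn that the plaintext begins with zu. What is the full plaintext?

zuituqicjagdd

From the crib: u(20)−z(25)=-5≡21, so the shift is 21.
Subtract 21 from each ciphertext letter:
u(20): 20−21=-1≡25 → z
p(15): 15−21=-6≡20 → u
d(3): 3−21=-18≡8 → i
o(14): 14−21=-7≡19 → t
p(15): 15−21=-6≡20 → u
l(11): 11−21=-10≡16 → q
d(3): 3−21=-18≡8 → i
x(23): 23−21=2 → c
e(4): 4−21=-17≡9 → j
v(21): 21−21=0 → a
b(1): 1−21=-20≡6 → g
y(24): 24−21=3 → d
y(24): 24−21=3 → d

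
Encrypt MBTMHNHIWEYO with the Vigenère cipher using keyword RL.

DMKXYYYTNPPZ

Repeat the key across the message: RLRLRLRLRLRL
M(12)+R(17): 29≡3 → D
B(1)+L(11): 12 → M
T(19)+R(17): 36≡10 → K
M(12)+L(11): 23 → X
H(7)+R(17): 24 → Y
N(13)+L(11): 24 → Y
H(7)+R(17): 24 → Y
I(8)+L(11): 19 → T
W(22)+R(17): 39≡13 → N
E(4)+L(11): 15 → P
Y(24)+R(17): 41≡15 → P
O(14)+L(11): 25 → Z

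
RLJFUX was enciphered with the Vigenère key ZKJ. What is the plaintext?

SBAGKO

Repeat the key across the ciphertext: ZKJZKJ
R(17)−Z(25): -8≡18 → S
L(11)−K(10): 1 → B
J(9)−J(9): 0 → A
F(5)−Z(25): -20≡6 → G
U(20)−K(10): 10 → K
X(23)−J(9): 14 → O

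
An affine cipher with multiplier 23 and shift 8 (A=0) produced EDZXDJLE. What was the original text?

KTDVTRZK

The inverse of 23 mod 26 is 17, since 23·17=391≡1. Apply D(y)=17·(y−8) mod 26:
E(4): 17·(4−8)=-68≡10 → K
D(3): 17·(3−8)=-85≡19 → T
Z(25): 17·(25−8)=289≡3 → D
X(23): 17·(23−8)=255≡21 → V
D(3): 17·(3−8)=-85≡19 → T
J(9): 17·(9−8)=17 → R
L(11): 17·(11−8)=51≡25 → Z
E(4): 17·(4−8)=-68≡10 → K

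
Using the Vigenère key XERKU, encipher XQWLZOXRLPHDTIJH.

UUNVTLBIVJEHKSDE

Repeat the key across the message: XERKUXERKUXERKUX
X(23)+X(23): 46≡20 → U
Q(16)+E(4): 20 → U
W(22)+R(17): 39≡13 → N
L(11)+K(10): 21 → V
Z(25)+U(20): 45≡19 → T
O(14)+X(23): 37≡11 → L
X(23)+E(4): 27≡1 → B
R(17)+R(17): 34≡8 → I
L(11)+K(10): 21 → V
P(15)+U(20): 35≡9 → J
H(7)+X(23): 30≡4 → E
D(3)+E(4): 7 → H
T(19)+R(17): 36≡10 → K
I(8)+K(10): 18 → S
J(9)+U(20): 29≡3 → D
H(7)+X(23): 30≡4 → E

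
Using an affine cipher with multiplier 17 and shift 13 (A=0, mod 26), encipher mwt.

jxy

m(12): 17·12+13=217≡9 → j
w(22): 17·22+13=387≡23 → x
t(19): 17·19+13=336≡24 → y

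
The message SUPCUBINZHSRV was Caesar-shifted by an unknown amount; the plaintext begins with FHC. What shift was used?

From the crib: S(18)−F(5)=13, so the shift is 13.

13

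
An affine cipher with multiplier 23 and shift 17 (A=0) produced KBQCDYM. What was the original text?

LOJFWPT

The inverse of 23 mod 26 is 17, since 23·17=391≡1. Apply D(y)=17·(y−17) mod 26:
K(10): 17·(10−17)=-119≡11 → L
B(1): 17·(1−17)=-272≡14 → O
Q(16): 17·(16−17)=-17≡9 → J
C(2): 17·(2−17)=-255≡5 → F
D(3): 17·(3−17)=-238≡22 → W
Y(24): 17·(24−17)=119≡15 → P
M(12): 17·(12−17)=-85≡19 → T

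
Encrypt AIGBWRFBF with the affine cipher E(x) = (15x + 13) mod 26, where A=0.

NDZCFIKCK

A(0): 15·0+13=13 → N
I(8): 15·8+13=133≡3 → D
G(6): 15·6+13=103≡25 → Z
B(1): 15·1+13=28≡2 → C
W(22): 15·22+13=343≡5 → F
R(17): 15·17+13=268≡8 → I
F(5): 15·5+13=88≡10 → K
B(1): 15·1+13=28≡2 → C
F(5): 15·5+13=88≡10 → K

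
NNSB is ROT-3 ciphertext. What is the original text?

KKPY

N(13): 13−3=10 → K
N(13): 13−3=10 → K
S(18): 18−3=15 → P
B(1): 1−3=-2≡24 → Y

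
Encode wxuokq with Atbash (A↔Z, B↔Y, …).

w(22) → d(3)
x(23) → c(2)
u(20) → f(5)
o(14) → l(11)
k(10) → p(15)
q(16) → j(9)

dcflpj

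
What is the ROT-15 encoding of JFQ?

YUF

J(9): 9+15=24 → Y
F(5): 5+15=20 → U
Q(16): 16+15=31≡5 → F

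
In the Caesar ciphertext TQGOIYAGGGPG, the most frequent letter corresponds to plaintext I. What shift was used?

The most frequent ciphertext letter is G (appears 5 times).
G is position 6; I is position 8.
Shift = -2≡24.

24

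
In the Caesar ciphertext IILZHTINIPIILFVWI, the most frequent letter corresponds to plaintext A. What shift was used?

8

The most frequent ciphertext letter is I (appears 7 times).
I is position 8; A is position 0.
Shift = 8.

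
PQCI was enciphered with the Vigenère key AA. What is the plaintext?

PQCI

Repeat the key across the ciphertext: AAAA
P(15)−A(0): 15 → P
Q(16)−A(0): 16 → Q
C(2)−A(0): 2 → C
I(8)−A(0): 8 → I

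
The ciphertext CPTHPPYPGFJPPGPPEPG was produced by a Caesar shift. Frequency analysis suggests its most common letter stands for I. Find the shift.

7

The most frequent ciphertext letter is P (appears 9 times).
P is position 15; I is position 8.
Shift = 7.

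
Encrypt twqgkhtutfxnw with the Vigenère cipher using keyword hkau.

agqarrtoapxhd

Repeat the key across the message: hkauhkauhkauh
t(19)+h(7): 26≡0 → a
w(22)+k(10): 32≡6 → g
q(16)+a(0): 16 → q
g(6)+u(20): 26≡0 → a
k(10)+h(7): 17 → r
h(7)+k(10): 17 → r
t(19)+a(0): 19 → t
u(20)+u(20): 40≡14 → o
t(19)+h(7): 26≡0 → a
f(5)+k(10): 15 → p
x(23)+a(0): 23 → x
n(13)+u(20): 33≡7 → h
w(22)+h(7): 29≡3 → d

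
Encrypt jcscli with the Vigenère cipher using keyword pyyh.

Repeat the key across the message: pyyhpy
j(9)+p(15): 24 → y
c(2)+y(24): 26≡0 → a
s(18)+y(24): 42≡16 → q
c(2)+h(7): 9 → j
l(11)+p(15): 26≡0 → a
i(8)+y(24): 32≡6 → g

yaqjag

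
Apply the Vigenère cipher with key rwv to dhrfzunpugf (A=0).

Repeat the key across the message: rwvrwvrwvrw
d(3)+r(17): 20 → u
h(7)+w(22): 29≡3 → d
r(17)+v(21): 38≡12 → m
f(5)+r(17): 22 → w
z(25)+w(22): 47≡21 → v
u(20)+v(21): 41≡15 → p
n(13)+r(17): 30≡4 → e
p(15)+w(22): 37≡11 → l
u(20)+v(21): 41≡15 → p
g(6)+r(17): 23 → x
f(5)+w(22): 27≡1 → b

udmwvpelpxb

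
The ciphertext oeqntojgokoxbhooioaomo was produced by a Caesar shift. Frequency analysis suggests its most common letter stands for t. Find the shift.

21

The most frequent ciphertext letter is o (appears 9 times).
o is position 14; t is position 19.
Shift = -5≡21.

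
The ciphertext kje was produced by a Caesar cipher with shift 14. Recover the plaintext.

wvq

k(10): 10−14=-4≡22 → w
j(9): 9−14=-5≡21 → v
e(4): 4−14=-10≡16 → q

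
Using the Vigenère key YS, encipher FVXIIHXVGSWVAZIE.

DNVAGZVNEKUNYRGW

Repeat the key across the message: YSYSYSYSYSYSYSYS
F(5)+Y(24): 29≡3 → D
V(21)+S(18): 39≡13 → N
X(23)+Y(24): 47≡21 → V
I(8)+S(18): 26≡0 → A
I(8)+Y(24): 32≡6 → G
H(7)+S(18): 25 → Z
X(23)+Y(24): 47≡21 → V
V(21)+S(18): 39≡13 → N
G(6)+Y(24): 30≡4 → E
S(18)+S(18): 36≡10 → K
W(22)+Y(24): 46≡20 → U
V(21)+S(18): 39≡13 → N
A(0)+Y(24): 24 → Y
Z(25)+S(18): 43≡17 → R
I(8)+Y(24): 32≡6 → G
E(4)+S(18): 22 → W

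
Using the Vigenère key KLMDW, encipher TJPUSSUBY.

DUBXOCFNB

Repeat the key across the message: KLMDWKLMD
T(19)+K(10): 29≡3 → D
J(9)+L(11): 20 → U
P(15)+M(12): 27≡1 → B
U(20)+D(3): 23 → X
S(18)+W(22): 40≡14 → O
S(18)+K(10): 28≡2 → C
U(20)+L(11): 31≡5 → F
B(1)+M(12): 13 → N
Y(24)+D(3): 27≡1 → B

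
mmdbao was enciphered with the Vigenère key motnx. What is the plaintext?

aykodc

Repeat the key across the ciphertext: motnxm
m(12)−m(12): 0 → a
m(12)−o(14): -2≡24 → y
d(3)−t(19): -16≡10 → k
b(1)−n(13): -12≡14 → o
a(0)−x(23): -23≡3 → d
o(14)−m(12): 2 → c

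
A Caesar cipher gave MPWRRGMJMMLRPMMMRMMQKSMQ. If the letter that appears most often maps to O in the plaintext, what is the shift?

24

The most frequent ciphertext letter is M (appears 10 times).
M is position 12; O is position 14.
Shift = -2≡24.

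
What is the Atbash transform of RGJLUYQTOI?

ITQOFBJGLR

R(17) → I(8)
G(6) → T(19)
J(9) → Q(16)
L(11) → O(14)
U(20) → F(5)
Y(24) → B(1)
Q(16) → J(9)
T(19) → G(6)
O(14) → L(11)
I(8) → R(17)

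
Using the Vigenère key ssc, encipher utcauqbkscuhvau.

Repeat the key across the message: sscsscsscsscssc
u(20)+s(18): 38≡12 → m
t(19)+s(18): 37≡11 → l
c(2)+c(2): 4 → e
a(0)+s(18): 18 → s
u(20)+s(18): 38≡12 → m
q(16)+c(2): 18 → s
b(1)+s(18): 19 → t
k(10)+s(18): 28≡2 → c
s(18)+c(2): 20 → u
c(2)+s(18): 20 → u
u(20)+s(18): 38≡12 → m
h(7)+c(2): 9 → j
v(21)+s(18): 39≡13 → n
a(0)+s(18): 18 → s
u(20)+c(2): 22 → w

mlesmstcuumjnsw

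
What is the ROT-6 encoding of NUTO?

TAZU

N(13): 13+6=19 → T
U(20): 20+6=26≡0 → A
T(19): 19+6=25 → Z
O(14): 14+6=20 → U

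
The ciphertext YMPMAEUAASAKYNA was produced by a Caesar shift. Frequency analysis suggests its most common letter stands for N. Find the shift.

13

The most frequent ciphertext letter is A (appears 5 times).
A is position 0; N is position 13.
Shift = -13≡13.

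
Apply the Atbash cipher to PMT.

KNG

P(15) → K(10)
M(12) → N(13)
T(19) → G(6)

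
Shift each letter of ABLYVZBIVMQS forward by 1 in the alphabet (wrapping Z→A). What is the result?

BCMZWACJWNRT

A(0): 0+1=1 → B
B(1): 1+1=2 → C
L(11): 11+1=12 → M
Y(24): 24+1=25 → Z
V(21): 21+1=22 → W
Z(25): 25+1=26≡0 → A
B(1): 1+1=2 → C
I(8): 8+1=9 → J
V(21): 21+1=22 → W
M(12): 12+1=13 → N
Q(16): 16+1=17 → R
S(18): 18+1=19 → T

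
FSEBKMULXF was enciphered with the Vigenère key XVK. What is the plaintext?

IXUEPCXQNI

Repeat the key across the ciphertext: XVKXVKXVKX
F(5)−X(23): -18≡8 → I
S(18)−V(21): -3≡23 → X
E(4)−K(10): -6≡20 → U
B(1)−X(23): -22≡4 → E
K(10)−V(21): -11≡15 → P
M(12)−K(10): 2 → C
U(20)−X(23): -3≡23 → X
L(11)−V(21): -10≡16 → Q
X(23)−K(10): 13 → N
F(5)−X(23): -18≡8 → I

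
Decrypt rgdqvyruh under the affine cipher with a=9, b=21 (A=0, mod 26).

The inverse of 9 mod 26 is 3, since 9·3=27≡1. Apply D(y)=3·(y−21) mod 26:
r(17): 3·(17−21)=-12≡14 → o
g(6): 3·(6−21)=-45≡7 → h
d(3): 3·(3−21)=-54≡24 → y
q(16): 3·(16−21)=-15≡11 → l
v(21): 3·(21−21)=0 → a
y(24): 3·(24−21)=9 → j
r(17): 3·(17−21)=-12≡14 → o
u(20): 3·(20−21)=-3≡23 → x
h(7): 3·(7−21)=-42≡10 → k

ohylajoxk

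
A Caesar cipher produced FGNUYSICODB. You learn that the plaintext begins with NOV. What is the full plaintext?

From the crib: F(5)−N(13)=-8≡18, so the shift is 18.
Subtract 18 from each ciphertext letter:
F(5): 5−18=-13≡13 → N
G(6): 6−18=-12≡14 → O
N(13): 13−18=-5≡21 → V
U(20): 20−18=2 → C
Y(24): 24−18=6 → G
S(18): 18−18=0 → A
I(8): 8−18=-10≡16 → Q
C(2): 2−18=-16≡10 → K
O(14): 14−18=-4≡22 → W
D(3): 3−18=-15≡11 → L
B(1): 1−18=-17≡9 → J

NOVCGAQKWLJ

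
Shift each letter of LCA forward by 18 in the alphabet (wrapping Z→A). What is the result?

L(11): 11+18=29≡3 → D
C(2): 2+18=20 → U
A(0): 0+18=18 → S

DUS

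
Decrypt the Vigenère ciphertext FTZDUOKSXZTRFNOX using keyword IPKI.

XEPVMZAKPKJJXYEP

Repeat the key across the ciphertext: IPKIIPKIIPKIIPKI
F(5)−I(8): -3≡23 → X
T(19)−P(15): 4 → E
Z(25)−K(10): 15 → P
D(3)−I(8): -5≡21 → V
U(20)−I(8): 12 → M
O(14)−P(15): -1≡25 → Z
K(10)−K(10): 0 → A
S(18)−I(8): 10 → K
X(23)−I(8): 15 → P
Z(25)−P(15): 10 → K
T(19)−K(10): 9 → J
R(17)−I(8): 9 → J
F(5)−I(8): -3≡23 → X
N(13)−P(15): -2≡24 → Y
O(14)−K(10): 4 → E
X(23)−I(8): 15 → P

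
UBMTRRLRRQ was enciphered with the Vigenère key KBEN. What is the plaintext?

Repeat the key across the ciphertext: KBENKBENKB
U(20)−K(10): 10 → K
B(1)−B(1): 0 → A
M(12)−E(4): 8 → I
T(19)−N(13): 6 → G
R(17)−K(10): 7 → H
R(17)−B(1): 16 → Q
L(11)−E(4): 7 → H
R(17)−N(13): 4 → E
R(17)−K(10): 7 → H
Q(16)−B(1): 15 → P

KAIGHQHEHP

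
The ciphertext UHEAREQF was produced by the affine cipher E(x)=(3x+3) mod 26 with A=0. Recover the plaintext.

XKJZWJNS

The inverse of 3 mod 26 is 9, since 3·9=27≡1. Apply D(y)=9·(y−3) mod 26:
U(20): 9·(20−3)=153≡23 → X
H(7): 9·(7−3)=36≡10 → K
E(4): 9·(4−3)=9 → J
A(0): 9·(0−3)=-27≡25 → Z
R(17): 9·(17−3)=126≡22 → W
E(4): 9·(4−3)=9 → J
Q(16): 9·(16−3)=117≡13 → N
F(5): 9·(5−3)=18 → S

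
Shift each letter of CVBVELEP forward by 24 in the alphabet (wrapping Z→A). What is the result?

ATZTCJCN

C(2): 2+24=26≡0 → A
V(21): 21+24=45≡19 → T
B(1): 1+24=25 → Z
V(21): 21+24=45≡19 → T
E(4): 4+24=28≡2 → C
L(11): 11+24=35≡9 → J
E(4): 4+24=28≡2 → C
P(15): 15+24=39≡13 → N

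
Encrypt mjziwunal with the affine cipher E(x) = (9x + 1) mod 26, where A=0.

m(12): 9·12+1=109≡5 → f
j(9): 9·9+1=82≡4 → e
z(25): 9·25+1=226≡18 → s
i(8): 9·8+1=73≡21 → v
w(22): 9·22+1=199≡17 → r
u(20): 9·20+1=181≡25 → z
n(13): 9·13+1=118≡14 → o
a(0): 9·0+1=1 → b
l(11): 9·11+1=100≡22 → w

fesvrzobw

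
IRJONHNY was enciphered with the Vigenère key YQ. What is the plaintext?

Repeat the key across the ciphertext: YQYQYQYQ
I(8)−Y(24): -16≡10 → K
R(17)−Q(16): 1 → B
J(9)−Y(24): -15≡11 → L
O(14)−Q(16): -2≡24 → Y
N(13)−Y(24): -11≡15 → P
H(7)−Q(16): -9≡17 → R
N(13)−Y(24): -11≡15 → P
Y(24)−Q(16): 8 → I

KBLYPRPI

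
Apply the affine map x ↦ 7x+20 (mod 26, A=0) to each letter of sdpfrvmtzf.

qpvdjlaxnd

s(18): 7·18+20=146≡16 → q
d(3): 7·3+20=41≡15 → p
p(15): 7·15+20=125≡21 → v
f(5): 7·5+20=55≡3 → d
r(17): 7·17+20=139≡9 → j
v(21): 7·21+20=167≡11 → l
m(12): 7·12+20=104≡0 → a
t(19): 7·19+20=153≡23 → x
z(25): 7·25+20=195≡13 → n
f(5): 7·5+20=55≡3 → d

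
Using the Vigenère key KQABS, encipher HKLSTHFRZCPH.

RALTLRVRAUZX

Repeat the key across the message: KQABSKQABSKQ
H(7)+K(10): 17 → R
K(10)+Q(16): 26≡0 → A
L(11)+A(0): 11 → L
S(18)+B(1): 19 → T
T(19)+S(18): 37≡11 → L
H(7)+K(10): 17 → R
F(5)+Q(16): 21 → V
R(17)+A(0): 17 → R
Z(25)+B(1): 26≡0 → A
C(2)+S(18): 20 → U
P(15)+K(10): 25 → Z
H(7)+Q(16): 23 → X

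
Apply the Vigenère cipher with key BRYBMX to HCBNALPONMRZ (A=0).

Repeat the key across the message: BRYBMXBRYBMX
H(7)+B(1): 8 → I
C(2)+R(17): 19 → T
B(1)+Y(24): 25 → Z
N(13)+B(1): 14 → O
A(0)+M(12): 12 → M
L(11)+X(23): 34≡8 → I
P(15)+B(1): 16 → Q
O(14)+R(17): 31≡5 → F
N(13)+Y(24): 37≡11 → L
M(12)+B(1): 13 → N
R(17)+M(12): 29≡3 → D
Z(25)+X(23): 48≡22 → W

ITZOMIQFLNDW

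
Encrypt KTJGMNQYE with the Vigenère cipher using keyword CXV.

Repeat the key across the message: CXVCXVCXV
K(10)+C(2): 12 → M
T(19)+X(23): 42≡16 → Q
J(9)+V(21): 30≡4 → E
G(6)+C(2): 8 → I
M(12)+X(23): 35≡9 → J
N(13)+V(21): 34≡8 → I
Q(16)+C(2): 18 → S
Y(24)+X(23): 47≡21 → V
E(4)+V(21): 25 → Z

MQEIJISVZ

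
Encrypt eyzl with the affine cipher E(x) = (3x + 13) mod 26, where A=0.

zhku

e(4): 3·4+13=25 → z
y(24): 3·24+13=85≡7 → h
z(25): 3·25+13=88≡10 → k
l(11): 3·11+13=46≡20 → u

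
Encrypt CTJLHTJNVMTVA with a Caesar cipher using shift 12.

C(2): 2+12=14 → O
T(19): 19+12=31≡5 → F
J(9): 9+12=21 → V
L(11): 11+12=23 → X
H(7): 7+12=19 → T
T(19): 19+12=31≡5 → F
J(9): 9+12=21 → V
N(13): 13+12=25 → Z
V(21): 21+12=33≡7 → H
M(12): 12+12=24 → Y
T(19): 19+12=31≡5 → F
V(21): 21+12=33≡7 → H
A(0): 0+12=12 → M

OFVXTFVZHYFHM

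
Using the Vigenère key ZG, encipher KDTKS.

JJSQR

Repeat the key across the message: ZGZGZ
K(10)+Z(25): 35≡9 → J
D(3)+G(6): 9 → J
T(19)+Z(25): 44≡18 → S
K(10)+G(6): 16 → Q
S(18)+Z(25): 43≡17 → R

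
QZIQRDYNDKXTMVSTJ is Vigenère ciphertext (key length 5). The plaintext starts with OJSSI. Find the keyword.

CQQYJ

Subtract each crib letter from the matching ciphertext letter (mod 26):
Q(16)−O(14)=2 → C
Z(25)−J(9)=16 → Q
I(8)−S(18)=-10≡16 → Q
Q(16)−S(18)=-2≡24 → Y
R(17)−I(8)=9 → J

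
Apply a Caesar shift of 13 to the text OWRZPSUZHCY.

O(14): 14+13=27≡1 → B
W(22): 22+13=35≡9 → J
R(17): 17+13=30≡4 → E
Z(25): 25+13=38≡12 → M
P(15): 15+13=28≡2 → C
S(18): 18+13=31≡5 → F
U(20): 20+13=33≡7 → H
Z(25): 25+13=38≡12 → M
H(7): 7+13=20 → U
C(2): 2+13=15 → P
Y(24): 24+13=37≡11 → L

BJEMCFHMUPL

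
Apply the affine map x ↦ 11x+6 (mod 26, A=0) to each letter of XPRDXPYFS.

X(23): 11·23+6=259≡25 → Z
P(15): 11·15+6=171≡15 → P
R(17): 11·17+6=193≡11 → L
D(3): 11·3+6=39≡13 → N
X(23): 11·23+6=259≡25 → Z
P(15): 11·15+6=171≡15 → P
Y(24): 11·24+6=270≡10 → K
F(5): 11·5+6=61≡9 → J
S(18): 11·18+6=204≡22 → W

ZPLNZPKJW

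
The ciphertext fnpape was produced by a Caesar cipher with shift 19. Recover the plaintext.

f(5): 5−19=-14≡12 → m
n(13): 13−19=-6≡20 → u
p(15): 15−19=-4≡22 → w
a(0): 0−19=-19≡7 → h
p(15): 15−19=-4≡22 → w
e(4): 4−19=-15≡11 → l

muwhwl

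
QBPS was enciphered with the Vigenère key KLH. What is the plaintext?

Repeat the key across the ciphertext: KLHK
Q(16)−K(10): 6 → G
B(1)−L(11): -10≡16 → Q
P(15)−H(7): 8 → I
S(18)−K(10): 8 → I

GQII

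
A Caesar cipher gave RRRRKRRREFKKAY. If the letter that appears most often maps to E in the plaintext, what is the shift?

13

The most frequent ciphertext letter is R (appears 7 times).
R is position 17; E is position 4.
Shift = 13.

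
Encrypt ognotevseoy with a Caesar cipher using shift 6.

umtuzkbykue

o(14): 14+6=20 → u
g(6): 6+6=12 → m
n(13): 13+6=19 → t
o(14): 14+6=20 → u
t(19): 19+6=25 → z
e(4): 4+6=10 → k
v(21): 21+6=27≡1 → b
s(18): 18+6=24 → y
e(4): 4+6=10 → k
o(14): 14+6=20 → u
y(24): 24+6=30≡4 → e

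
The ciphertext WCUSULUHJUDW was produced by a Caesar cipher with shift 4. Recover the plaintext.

SYQOQHQDFQZS

W(22): 22−4=18 → S
C(2): 2−4=-2≡24 → Y
U(20): 20−4=16 → Q
S(18): 18−4=14 → O
U(20): 20−4=16 → Q
L(11): 11−4=7 → H
U(20): 20−4=16 → Q
H(7): 7−4=3 → D
J(9): 9−4=5 → F
U(20): 20−4=16 → Q
D(3): 3−4=-1≡25 → Z
W(22): 22−4=18 → S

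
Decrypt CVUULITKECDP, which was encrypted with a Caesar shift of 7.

C(2): 2−7=-5≡21 → V
V(21): 21−7=14 → O
U(20): 20−7=13 → N
U(20): 20−7=13 → N
L(11): 11−7=4 → E
I(8): 8−7=1 → B
T(19): 19−7=12 → M
K(10): 10−7=3 → D
E(4): 4−7=-3≡23 → X
C(2): 2−7=-5≡21 → V
D(3): 3−7=-4≡22 → W
P(15): 15−7=8 → I

VONNEBMDXVWI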